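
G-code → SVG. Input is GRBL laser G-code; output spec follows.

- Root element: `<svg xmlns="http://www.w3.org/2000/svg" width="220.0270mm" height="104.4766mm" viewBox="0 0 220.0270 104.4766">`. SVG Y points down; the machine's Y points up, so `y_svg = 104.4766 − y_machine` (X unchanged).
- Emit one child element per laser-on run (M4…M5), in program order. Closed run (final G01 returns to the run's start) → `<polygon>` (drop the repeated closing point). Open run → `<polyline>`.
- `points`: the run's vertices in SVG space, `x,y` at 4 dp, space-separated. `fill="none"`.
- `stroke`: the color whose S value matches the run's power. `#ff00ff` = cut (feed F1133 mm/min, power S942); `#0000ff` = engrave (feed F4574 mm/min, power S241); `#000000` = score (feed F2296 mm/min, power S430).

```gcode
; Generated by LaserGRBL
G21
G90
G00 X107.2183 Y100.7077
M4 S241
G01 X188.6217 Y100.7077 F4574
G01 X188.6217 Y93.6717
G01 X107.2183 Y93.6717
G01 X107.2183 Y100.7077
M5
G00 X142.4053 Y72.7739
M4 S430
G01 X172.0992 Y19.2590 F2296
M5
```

Each laser-on run becomes one SVG element. Flip Y back into SVG space with y_svg = 104.4766 − y_machine.

Run 1: S241 ⇒ engrave layer `#0000ff`. The run returns to its start, so emit a `<polygon>` with points (Y-flipped): 107.2183,3.7689 188.6217,3.7689 188.6217,10.8049 107.2183,10.8049.

Run 2: the run's S430 means `#000000` (score). The run is open, so emit a `<polyline>` with points (Y-flipped): 142.4053,31.7027 172.0992,85.2176.

<svg xmlns="http://www.w3.org/2000/svg" width="220.0270mm" height="104.4766mm" viewBox="0 0 220.0270 104.4766">
  <polygon points="107.2183,3.7689 188.6217,3.7689 188.6217,10.8049 107.2183,10.8049" fill="none" stroke="#0000ff"/>
  <polyline points="142.4053,31.7027 172.0992,85.2176" fill="none" stroke="#000000"/>
</svg>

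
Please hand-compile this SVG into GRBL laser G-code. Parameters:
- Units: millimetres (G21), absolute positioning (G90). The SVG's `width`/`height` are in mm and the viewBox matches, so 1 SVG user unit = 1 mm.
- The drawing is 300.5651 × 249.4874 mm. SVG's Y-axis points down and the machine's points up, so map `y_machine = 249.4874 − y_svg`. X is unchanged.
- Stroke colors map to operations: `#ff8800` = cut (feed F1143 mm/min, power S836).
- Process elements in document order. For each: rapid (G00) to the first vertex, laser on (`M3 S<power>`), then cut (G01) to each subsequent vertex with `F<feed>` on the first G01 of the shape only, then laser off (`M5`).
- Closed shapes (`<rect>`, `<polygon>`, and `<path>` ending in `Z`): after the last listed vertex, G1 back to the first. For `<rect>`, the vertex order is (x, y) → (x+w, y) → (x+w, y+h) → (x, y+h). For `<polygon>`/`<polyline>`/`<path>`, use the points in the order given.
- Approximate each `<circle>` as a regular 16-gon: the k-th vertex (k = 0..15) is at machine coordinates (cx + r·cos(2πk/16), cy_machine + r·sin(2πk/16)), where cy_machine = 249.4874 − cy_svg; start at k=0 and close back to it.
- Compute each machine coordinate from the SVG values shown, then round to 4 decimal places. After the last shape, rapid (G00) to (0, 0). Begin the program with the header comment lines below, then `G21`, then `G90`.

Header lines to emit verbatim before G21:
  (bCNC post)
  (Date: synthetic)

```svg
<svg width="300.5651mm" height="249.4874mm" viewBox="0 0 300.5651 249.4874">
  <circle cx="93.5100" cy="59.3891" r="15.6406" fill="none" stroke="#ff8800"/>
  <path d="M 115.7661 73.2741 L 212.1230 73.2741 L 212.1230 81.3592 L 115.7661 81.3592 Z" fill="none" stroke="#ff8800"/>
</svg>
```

(bCNC post)
(Date: synthetic)
G21
G90
G00 X109.1506 Y190.0983
M3 S836
G01 X107.9600 Y196.0837 F1143
G01 X104.5696 Y201.1579
G01 X99.4954 Y204.5483
G01 X93.5100 Y205.7389
G01 X87.5246 Y204.5483
G01 X82.4504 Y201.1579
G01 X79.0600 Y196.0837
G01 X77.8694 Y190.0983
G01 X79.0600 Y184.1129
G01 X82.4504 Y179.0387
G01 X87.5246 Y175.6483
G01 X93.5100 Y174.4577
G01 X99.4954 Y175.6483
G01 X104.5696 Y179.0387
G01 X107.9600 Y184.1129
G01 X109.1506 Y190.0983
M5
G00 X115.7661 Y176.2133
M3 S836
G01 X212.1230 Y176.2133 F1143
G01 X212.1230 Y168.1282
G01 X115.7661 Y168.1282
G01 X115.7661 Y176.2133
M5
G00 X0.0000 Y0.0000

1 u = 1 mm; y_m = 249.4874 − y.

[1] `<circle>` circle, #ff8800→cut S836 F1143: (109.1506,190.0983) → (107.9600,196.0837) → (104.5696,201.1579) → (99.4954,204.5483) → (93.5100,205.7389) → (87.5246,204.5483) → (82.4504,201.1579) → (79.0600,196.0837) → (77.8694,190.0983) → (79.0600,184.1129) → (82.4504,179.0387) → (87.5246,175.6483) → (93.5100,174.4577) → (99.4954,175.6483) → (104.5696,179.0387) → (107.9600,184.1129) → (109.1506,190.0983) (closed)

[2] `<path>` rectangle, #ff8800→cut S836 F1143: (115.7661,176.2133) → (212.1230,176.2133) → (212.1230,168.1282) → (115.7661,168.1282) → (115.7661,176.2133) (closed)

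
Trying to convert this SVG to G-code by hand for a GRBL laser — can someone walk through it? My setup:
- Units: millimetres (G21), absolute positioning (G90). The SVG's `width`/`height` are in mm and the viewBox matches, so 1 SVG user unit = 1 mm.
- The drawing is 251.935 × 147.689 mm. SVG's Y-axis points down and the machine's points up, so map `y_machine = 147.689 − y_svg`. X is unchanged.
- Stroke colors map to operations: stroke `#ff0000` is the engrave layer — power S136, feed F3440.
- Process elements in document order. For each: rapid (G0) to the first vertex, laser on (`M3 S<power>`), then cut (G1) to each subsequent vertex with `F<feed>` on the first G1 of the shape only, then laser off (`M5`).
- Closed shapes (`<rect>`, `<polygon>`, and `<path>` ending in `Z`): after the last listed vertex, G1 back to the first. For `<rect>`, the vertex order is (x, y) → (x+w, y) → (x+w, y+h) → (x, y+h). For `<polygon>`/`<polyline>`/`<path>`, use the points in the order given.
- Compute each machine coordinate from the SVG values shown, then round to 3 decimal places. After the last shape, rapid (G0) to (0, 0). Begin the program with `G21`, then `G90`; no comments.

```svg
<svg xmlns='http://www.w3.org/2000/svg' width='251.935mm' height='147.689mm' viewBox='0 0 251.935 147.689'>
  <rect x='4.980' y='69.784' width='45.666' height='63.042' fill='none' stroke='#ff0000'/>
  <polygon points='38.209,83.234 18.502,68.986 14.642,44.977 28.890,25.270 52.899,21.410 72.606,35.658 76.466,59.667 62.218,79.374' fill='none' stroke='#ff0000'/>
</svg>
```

Since the viewBox matches the mm dimensions, user units are millimetres directly. The only transform is the Y-flip y_m = 147.689 − y_svg.

Shape 1 is a rectangle drawn with `<rect>`. Its stroke #ff0000 means engrave at S136, F3440. After flipping Y the toolpath is (4.980,77.905) → (50.646,77.905) → (50.646,14.863) → (4.980,14.863) → (4.980,77.905), returning to the start.

Shape 2 is a regular polygon drawn with `<polygon>`. Its stroke #ff0000 means engrave at S136, F3440. After flipping Y the toolpath is (38.209,64.455) → (18.502,78.703) → (14.642,102.712) → (28.890,122.419) → (52.899,126.279) → (72.606,112.031) → (76.466,88.022) → (62.218,68.315) → (38.209,64.455), returning to the start.

G21
G90
G0 X4.980 Y77.905
M3 S136
G1 X50.646 Y77.905 F3440
G1 X50.646 Y14.863
G1 X4.980 Y14.863
G1 X4.980 Y77.905
M5
G0 X38.209 Y64.455
M3 S136
G1 X18.502 Y78.703 F3440
G1 X14.642 Y102.712
G1 X28.890 Y122.419
G1 X52.899 Y126.279
G1 X72.606 Y112.031
G1 X76.466 Y88.022
G1 X62.218 Y68.315
G1 X38.209 Y64.455
M5
G0 X0.000 Y0.000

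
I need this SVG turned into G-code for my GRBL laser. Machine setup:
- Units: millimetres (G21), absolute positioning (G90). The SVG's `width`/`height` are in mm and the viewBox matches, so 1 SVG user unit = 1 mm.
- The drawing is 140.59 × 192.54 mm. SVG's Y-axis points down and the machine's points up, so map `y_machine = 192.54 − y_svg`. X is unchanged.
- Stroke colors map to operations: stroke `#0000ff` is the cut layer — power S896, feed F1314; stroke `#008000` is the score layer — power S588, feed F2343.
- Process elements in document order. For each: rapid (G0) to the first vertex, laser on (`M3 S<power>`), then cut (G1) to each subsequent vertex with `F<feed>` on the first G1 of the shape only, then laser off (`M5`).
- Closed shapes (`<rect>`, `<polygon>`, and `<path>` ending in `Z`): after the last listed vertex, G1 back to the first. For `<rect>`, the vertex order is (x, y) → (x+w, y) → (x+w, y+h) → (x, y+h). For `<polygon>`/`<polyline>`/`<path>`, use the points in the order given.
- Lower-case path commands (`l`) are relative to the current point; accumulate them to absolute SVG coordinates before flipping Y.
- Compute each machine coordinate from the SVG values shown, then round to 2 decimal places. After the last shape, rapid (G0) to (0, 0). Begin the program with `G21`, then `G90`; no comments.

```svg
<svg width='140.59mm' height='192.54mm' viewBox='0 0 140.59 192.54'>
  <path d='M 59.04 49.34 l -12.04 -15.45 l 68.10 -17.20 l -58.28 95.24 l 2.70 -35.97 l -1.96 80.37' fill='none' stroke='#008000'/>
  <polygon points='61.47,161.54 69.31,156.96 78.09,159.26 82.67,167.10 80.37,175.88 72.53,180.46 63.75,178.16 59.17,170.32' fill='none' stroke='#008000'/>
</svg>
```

G21
G90
G0 X59.04 Y143.20
M3 S588
G1 X47.00 Y158.65 F2343
G1 X115.10 Y175.85
G1 X56.82 Y80.61
G1 X59.52 Y116.58
G1 X57.56 Y36.21
M5
G0 X61.47 Y31.00
M3 S588
G1 X69.31 Y35.58 F2343
G1 X78.09 Y33.28
G1 X82.67 Y25.44
G1 X80.37 Y16.66
G1 X72.53 Y12.08
G1 X63.75 Y14.38
G1 X59.17 Y22.22
G1 X61.47 Y31.00
M5
G0 X0.00 Y0.00

viewBox `0 0 140.59 192.54` with mm width/height → 1 unit = 1 mm. Flip: y_m = 192.54 − y_svg.

**Shape 1** — `<path>` open polyline, stroke `#008000` → score (S588, F2343). Machine vertices: (59.04,143.20) → (47.00,158.65) → (115.10,175.85) → (56.82,80.61) → (59.52,116.58) → (57.56,36.21). Open path.

**Shape 2** — `<polygon>` regular polygon, stroke `#008000` → score (S588, F2343). Machine vertices: (61.47,31.00) → (69.31,35.58) → (78.09,33.28) → (82.67,25.44) → (80.37,16.66) → (72.53,12.08) → (63.75,14.38) → (59.17,22.22) → (61.47,31.00). Closed: final G1 returns to the first vertex.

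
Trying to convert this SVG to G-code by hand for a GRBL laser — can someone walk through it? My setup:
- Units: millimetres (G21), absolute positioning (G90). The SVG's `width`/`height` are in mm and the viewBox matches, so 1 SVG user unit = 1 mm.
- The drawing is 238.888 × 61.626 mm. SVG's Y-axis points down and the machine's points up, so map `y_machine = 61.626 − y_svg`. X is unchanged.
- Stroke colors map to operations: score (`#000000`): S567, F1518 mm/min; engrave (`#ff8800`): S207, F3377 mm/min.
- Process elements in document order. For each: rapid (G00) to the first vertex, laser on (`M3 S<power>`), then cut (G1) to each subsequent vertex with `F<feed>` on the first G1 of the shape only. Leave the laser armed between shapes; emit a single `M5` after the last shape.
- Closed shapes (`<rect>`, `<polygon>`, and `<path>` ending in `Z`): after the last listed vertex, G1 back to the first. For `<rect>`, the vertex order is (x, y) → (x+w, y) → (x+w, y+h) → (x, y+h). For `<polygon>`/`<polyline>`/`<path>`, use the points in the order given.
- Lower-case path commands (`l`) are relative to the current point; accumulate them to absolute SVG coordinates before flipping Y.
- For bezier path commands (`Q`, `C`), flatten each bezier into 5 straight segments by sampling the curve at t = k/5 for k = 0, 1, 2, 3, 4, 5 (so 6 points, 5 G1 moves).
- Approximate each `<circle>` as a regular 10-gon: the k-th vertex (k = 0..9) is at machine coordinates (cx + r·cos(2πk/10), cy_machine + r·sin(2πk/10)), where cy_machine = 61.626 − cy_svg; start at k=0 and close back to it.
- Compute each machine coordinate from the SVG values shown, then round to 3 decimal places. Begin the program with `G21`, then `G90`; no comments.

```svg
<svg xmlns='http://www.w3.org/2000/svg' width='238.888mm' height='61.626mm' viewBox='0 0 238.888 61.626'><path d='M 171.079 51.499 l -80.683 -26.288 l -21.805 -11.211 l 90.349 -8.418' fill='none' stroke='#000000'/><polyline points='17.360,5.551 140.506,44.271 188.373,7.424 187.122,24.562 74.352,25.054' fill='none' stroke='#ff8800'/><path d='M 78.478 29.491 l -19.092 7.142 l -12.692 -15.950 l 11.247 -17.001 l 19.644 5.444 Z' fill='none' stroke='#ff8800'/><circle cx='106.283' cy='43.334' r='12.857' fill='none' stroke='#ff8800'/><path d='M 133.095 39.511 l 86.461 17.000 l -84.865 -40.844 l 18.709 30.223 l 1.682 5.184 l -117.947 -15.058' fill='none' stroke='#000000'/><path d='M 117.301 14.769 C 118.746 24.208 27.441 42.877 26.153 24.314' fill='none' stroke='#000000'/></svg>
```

G21
G90
G00 X171.079 Y10.127
M3 S567
G1 X90.396 Y36.415 F1518
G1 X68.591 Y47.626
G1 X158.940 Y56.044
G00 X17.360 Y56.075
M3 S207
G1 X140.506 Y17.355 F3377
G1 X188.373 Y54.202
G1 X187.122 Y37.064
G1 X74.352 Y36.572
G00 X78.478 Y32.135
M3 S207
G1 X59.386 Y24.993 F3377
G1 X46.694 Y40.943
G1 X57.941 Y57.944
G1 X77.585 Y52.500
G1 X78.478 Y32.135
G00 X119.140 Y18.292
M3 S207
G1 X116.685 Y25.849 F3377
G1 X110.256 Y30.520
G1 X102.310 Y30.520
G1 X95.881 Y25.849
G1 X93.426 Y18.292
G1 X95.881 Y10.735
G1 X102.310 Y6.064
G1 X110.256 Y6.064
G1 X116.685 Y10.735
G1 X119.140 Y18.292
G00 X133.095 Y22.115
M3 S567
G1 X219.556 Y5.115 F1518
G1 X134.691 Y45.959
G1 X153.400 Y15.736
G1 X155.082 Y10.552
G1 X37.135 Y25.610
G00 X117.301 Y46.857
M3 S567
G1 X108.500 Y40.458 F1518
G1 X86.212 Y34.073
G1 X59.210 Y29.934
G1 X36.266 Y30.270
G1 X26.153 Y37.312
M5

1 u = 1 mm; y_m = 61.626 − y.

[1] `<path>` open polyline, #000000→score S567 F1518: (171.079,10.127) → (90.396,36.415) → (68.591,47.626) → (158.940,56.044)

[2] `<polyline>` open polyline, #ff8800→engrave S207 F3377: (17.360,56.075) → (140.506,17.355) → (188.373,54.202) → (187.122,37.064) → (74.352,36.572)

[3] `<path>` regular polygon, #ff8800→engrave S207 F3377: (78.478,32.135) → (59.386,24.993) → (46.694,40.943) → (57.941,57.944) → (77.585,52.500) → (78.478,32.135) (closed)

[4] `<circle>` circle, #ff8800→engrave S207 F3377: (119.140,18.292) → (116.685,25.849) → (110.256,30.520) → (102.310,30.520) → (95.881,25.849) → (93.426,18.292) → (95.881,10.735) → (102.310,6.064) → (110.256,6.064) → (116.685,10.735) → (119.140,18.292) (closed)

[5] `<path>` open polyline, #000000→score S567 F1518: (133.095,22.115) → (219.556,5.115) → (134.691,45.959) → (153.400,15.736) → (155.082,10.552) → (37.135,25.610)

[6] `<path>` cubic bezier, #000000→score S567 F1518: (117.301,46.857) → (108.500,40.458) → (86.212,34.073) → (59.210,29.934) → (36.266,30.270) → (26.153,37.312)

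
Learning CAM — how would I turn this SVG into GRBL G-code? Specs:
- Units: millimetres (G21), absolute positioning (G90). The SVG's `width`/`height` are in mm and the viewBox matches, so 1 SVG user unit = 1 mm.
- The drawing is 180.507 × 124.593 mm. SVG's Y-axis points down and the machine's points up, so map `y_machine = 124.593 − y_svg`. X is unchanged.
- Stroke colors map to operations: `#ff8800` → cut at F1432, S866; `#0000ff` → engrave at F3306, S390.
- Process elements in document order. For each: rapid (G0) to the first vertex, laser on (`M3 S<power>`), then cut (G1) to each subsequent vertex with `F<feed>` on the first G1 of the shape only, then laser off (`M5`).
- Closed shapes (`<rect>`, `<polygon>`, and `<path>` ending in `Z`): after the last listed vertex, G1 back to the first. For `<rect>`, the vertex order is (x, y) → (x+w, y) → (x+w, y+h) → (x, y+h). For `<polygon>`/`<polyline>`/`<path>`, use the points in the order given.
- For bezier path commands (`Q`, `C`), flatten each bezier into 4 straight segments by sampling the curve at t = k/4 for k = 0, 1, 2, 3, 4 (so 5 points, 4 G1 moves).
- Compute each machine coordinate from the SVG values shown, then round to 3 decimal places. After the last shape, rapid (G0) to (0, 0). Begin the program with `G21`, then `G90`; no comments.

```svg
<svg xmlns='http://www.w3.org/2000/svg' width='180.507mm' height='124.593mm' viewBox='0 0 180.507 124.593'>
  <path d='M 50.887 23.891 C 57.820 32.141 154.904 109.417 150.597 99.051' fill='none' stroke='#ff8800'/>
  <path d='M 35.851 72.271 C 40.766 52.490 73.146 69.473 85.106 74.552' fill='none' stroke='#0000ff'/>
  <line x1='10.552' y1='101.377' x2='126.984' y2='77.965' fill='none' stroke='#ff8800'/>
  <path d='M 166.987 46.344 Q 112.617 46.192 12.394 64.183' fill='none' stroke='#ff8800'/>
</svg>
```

Since the viewBox matches the mm dimensions, user units are millimetres directly. The only transform is the Y-flip y_m = 124.593 − y_svg.

Shape 1 is a cubic bezier drawn with `<path>`. Its stroke #ff8800 means cut at S866, F1432. After flipping Y the toolpath is (50.887,100.702) → (69.997,84.020) → (104.957,56.141) → (137.809,31.752) → (150.597,25.542).

Shape 2 is a cubic bezier drawn with `<path>`. Its stroke #0000ff means engrave at S390, F3306. After flipping Y the toolpath is (35.851,52.322) → (43.939,61.025) → (57.837,60.504) → (73.055,55.322) → (85.106,50.041).

Shape 3 is a line segment drawn with `<line>`. Its stroke #ff8800 means cut at S866, F1432. After flipping Y the toolpath is (10.552,23.216) → (126.984,46.628).

Shape 4 is a quadratic bezier drawn with `<path>`. Its stroke #ff8800 means cut at S866, F1432. After flipping Y the toolpath is (166.987,78.249) → (136.936,77.191) → (101.154,73.865) → (59.640,68.272) → (12.394,60.410).

G21
G90
G0 X50.887 Y100.702
M3 S866
G1 X69.997 Y84.020 F1432
G1 X104.957 Y56.141
G1 X137.809 Y31.752
G1 X150.597 Y25.542
M5
G0 X35.851 Y52.322
M3 S390
G1 X43.939 Y61.025 F3306
G1 X57.837 Y60.504
G1 X73.055 Y55.322
G1 X85.106 Y50.041
M5
G0 X10.552 Y23.216
M3 S866
G1 X126.984 Y46.628 F1432
M5
G0 X166.987 Y78.249
M3 S866
G1 X136.936 Y77.191 F1432
G1 X101.154 Y73.865
G1 X59.640 Y68.272
G1 X12.394 Y60.410
M5
G0 X0.000 Y0.000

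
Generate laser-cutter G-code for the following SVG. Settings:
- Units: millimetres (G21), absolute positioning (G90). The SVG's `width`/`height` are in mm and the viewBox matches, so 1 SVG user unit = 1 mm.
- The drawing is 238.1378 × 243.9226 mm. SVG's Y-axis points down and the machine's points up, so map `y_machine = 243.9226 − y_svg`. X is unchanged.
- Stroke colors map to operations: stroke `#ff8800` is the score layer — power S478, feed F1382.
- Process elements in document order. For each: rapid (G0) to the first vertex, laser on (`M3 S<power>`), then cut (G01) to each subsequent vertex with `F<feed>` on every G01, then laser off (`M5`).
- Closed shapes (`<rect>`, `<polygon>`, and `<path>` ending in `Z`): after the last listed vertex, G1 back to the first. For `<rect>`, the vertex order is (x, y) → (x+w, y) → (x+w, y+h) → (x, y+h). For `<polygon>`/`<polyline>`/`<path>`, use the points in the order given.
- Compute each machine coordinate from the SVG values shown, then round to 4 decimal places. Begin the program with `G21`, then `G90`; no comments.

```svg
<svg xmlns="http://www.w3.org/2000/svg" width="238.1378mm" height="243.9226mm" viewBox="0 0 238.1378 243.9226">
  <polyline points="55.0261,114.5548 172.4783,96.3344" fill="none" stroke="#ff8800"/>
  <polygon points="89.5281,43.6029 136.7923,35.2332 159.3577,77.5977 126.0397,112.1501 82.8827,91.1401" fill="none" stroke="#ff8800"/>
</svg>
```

1 u = 1 mm; y_m = 243.9226 − y.

[1] `<polyline>` line segment, #ff8800→score S478 F1382: (55.0261,129.3678) → (172.4783,147.5882)

[2] `<polygon>` regular polygon, #ff8800→score S478 F1382: (89.5281,200.3197) → (136.7923,208.6894) → (159.3577,166.3249) → (126.0397,131.7725) → (82.8827,152.7825) → (89.5281,200.3197) (closed)

G21
G90
G0 X55.0261 Y129.3678
M3 S478
G01 X172.4783 Y147.5882 F1382
M5
G0 X89.5281 Y200.3197
M3 S478
G01 X136.7923 Y208.6894 F1382
G01 X159.3577 Y166.3249 F1382
G01 X126.0397 Y131.7725 F1382
G01 X82.8827 Y152.7825 F1382
G01 X89.5281 Y200.3197 F1382
M5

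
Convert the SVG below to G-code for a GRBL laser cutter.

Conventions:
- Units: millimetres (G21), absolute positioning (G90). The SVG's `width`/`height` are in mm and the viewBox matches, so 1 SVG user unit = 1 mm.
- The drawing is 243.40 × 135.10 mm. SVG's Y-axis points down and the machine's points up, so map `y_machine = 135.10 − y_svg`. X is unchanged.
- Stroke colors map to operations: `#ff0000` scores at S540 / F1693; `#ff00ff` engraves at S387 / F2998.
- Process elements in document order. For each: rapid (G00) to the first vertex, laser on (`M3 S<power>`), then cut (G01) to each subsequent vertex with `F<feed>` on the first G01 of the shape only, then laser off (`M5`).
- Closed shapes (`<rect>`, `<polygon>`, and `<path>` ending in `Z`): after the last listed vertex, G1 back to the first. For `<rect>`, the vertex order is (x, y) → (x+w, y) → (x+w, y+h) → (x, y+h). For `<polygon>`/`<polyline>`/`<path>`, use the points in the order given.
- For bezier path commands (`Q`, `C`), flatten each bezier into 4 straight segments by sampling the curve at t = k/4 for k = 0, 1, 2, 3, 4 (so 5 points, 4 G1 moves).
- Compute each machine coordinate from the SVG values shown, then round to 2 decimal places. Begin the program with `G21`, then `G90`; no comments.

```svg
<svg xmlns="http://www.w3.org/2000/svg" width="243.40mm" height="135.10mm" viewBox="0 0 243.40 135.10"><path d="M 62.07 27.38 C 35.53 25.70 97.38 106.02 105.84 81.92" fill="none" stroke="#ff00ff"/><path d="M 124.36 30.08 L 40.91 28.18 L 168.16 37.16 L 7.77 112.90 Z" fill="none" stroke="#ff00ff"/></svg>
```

viewBox `0 0 243.40 135.10` with mm width/height → 1 unit = 1 mm. Flip: y_m = 135.10 − y_svg.

**Shape 1** — `<path>` cubic bezier, stroke `#ff00ff` → engrave (S387, F2998). Control points (SVG): P0=(62.07,27.38), P1=(35.53,25.70), P2=(97.38,106.02), P3=(105.84,81.92); sampled at t=k/4. Machine vertices: (62.07,107.72) → (56.52,96.52) → (70.83,72.04) → (91.70,51.77) → (105.84,53.18). Open path.

**Shape 2** — `<path>` closed polygon, stroke `#ff00ff` → engrave (S387, F2998). Machine vertices: (124.36,105.02) → (40.91,106.92) → (168.16,97.94) → (7.77,22.20) → (124.36,105.02). Closed: final G1 returns to the first vertex.

G21
G90
G00 X62.07 Y107.72
M3 S387
G01 X56.52 Y96.52 F2998
G01 X70.83 Y72.04
G01 X91.70 Y51.77
G01 X105.84 Y53.18
M5
G00 X124.36 Y105.02
M3 S387
G01 X40.91 Y106.92 F2998
G01 X168.16 Y97.94
G01 X7.77 Y22.20
G01 X124.36 Y105.02
M5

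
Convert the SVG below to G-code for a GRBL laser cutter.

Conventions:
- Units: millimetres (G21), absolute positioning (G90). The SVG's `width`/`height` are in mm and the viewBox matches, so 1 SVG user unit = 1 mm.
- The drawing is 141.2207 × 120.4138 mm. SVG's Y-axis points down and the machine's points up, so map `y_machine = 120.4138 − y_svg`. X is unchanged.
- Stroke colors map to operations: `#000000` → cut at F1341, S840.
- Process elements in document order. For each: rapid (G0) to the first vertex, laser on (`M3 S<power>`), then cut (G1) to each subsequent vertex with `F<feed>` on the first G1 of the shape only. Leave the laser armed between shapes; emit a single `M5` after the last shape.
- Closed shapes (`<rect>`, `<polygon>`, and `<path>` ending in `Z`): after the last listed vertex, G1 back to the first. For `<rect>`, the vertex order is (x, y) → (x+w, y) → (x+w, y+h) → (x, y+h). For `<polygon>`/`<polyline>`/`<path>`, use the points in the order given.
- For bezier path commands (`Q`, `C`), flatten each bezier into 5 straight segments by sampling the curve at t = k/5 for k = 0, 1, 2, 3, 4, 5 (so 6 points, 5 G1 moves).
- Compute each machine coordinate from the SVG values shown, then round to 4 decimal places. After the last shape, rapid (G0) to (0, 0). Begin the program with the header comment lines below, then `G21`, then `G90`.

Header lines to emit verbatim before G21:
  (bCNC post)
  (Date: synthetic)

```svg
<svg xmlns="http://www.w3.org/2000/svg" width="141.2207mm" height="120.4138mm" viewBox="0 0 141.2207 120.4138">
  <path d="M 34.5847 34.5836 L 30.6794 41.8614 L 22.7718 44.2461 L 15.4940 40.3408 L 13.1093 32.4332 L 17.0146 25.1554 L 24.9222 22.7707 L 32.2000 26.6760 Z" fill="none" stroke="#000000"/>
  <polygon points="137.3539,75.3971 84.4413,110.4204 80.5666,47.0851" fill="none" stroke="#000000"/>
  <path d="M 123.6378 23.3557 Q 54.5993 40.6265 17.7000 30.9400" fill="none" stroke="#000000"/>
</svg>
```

(bCNC post)
(Date: synthetic)
G21
G90
G0 X34.5847 Y85.8302
M3 S840
G1 X30.6794 Y78.5524 F1341
G1 X22.7718 Y76.1677
G1 X15.4940 Y80.0730
G1 X13.1093 Y87.9806
G1 X17.0146 Y95.2584
G1 X24.9222 Y97.6431
G1 X32.2000 Y93.7378
G1 X34.5847 Y85.8302
G0 X137.3539 Y45.0167
M3 S840
G1 X84.4413 Y9.9934 F1341
G1 X80.5666 Y73.3287
G1 X137.3539 Y45.0167
G0 X123.6378 Y97.0581
M3 S840
G1 X97.3080 Y91.2281 F1341
G1 X73.5493 Y87.5546
G1 X52.3617 Y86.0378
G1 X33.7453 Y86.6775
G1 X17.7000 Y89.4738
M5
G0 X0.0000 Y0.0000

viewBox `0 0 141.2207 120.4138` with mm width/height → 1 unit = 1 mm. Flip: y_m = 120.4138 − y_svg.

**Shape 1** — `<path>` regular polygon, stroke `#000000` → cut (S840, F1341). Machine vertices: (34.5847,85.8302) → (30.6794,78.5524) → (22.7718,76.1677) → (15.4940,80.0730) → (13.1093,87.9806) → (17.0146,95.2584) → (24.9222,97.6431) → (32.2000,93.7378) → (34.5847,85.8302). Closed: final G1 returns to the first vertex.

**Shape 2** — `<polygon>` regular polygon, stroke `#000000` → cut (S840, F1341). Machine vertices: (137.3539,45.0167) → (84.4413,9.9934) → (80.5666,73.3287) → (137.3539,45.0167). Closed: final G1 returns to the first vertex.

**Shape 3** — `<path>` quadratic bezier, stroke `#000000` → cut (S840, F1341). Control points (SVG): P0=(123.6378,23.3557), P1=(54.5993,40.6265), P2=(17.7000,30.9400); sampled at t=k/5. Machine vertices: (123.6378,97.0581) → (97.3080,91.2281) → (73.5493,87.5546) → (52.3617,86.0378) → (33.7453,86.6775) → (17.7000,89.4738). Open path.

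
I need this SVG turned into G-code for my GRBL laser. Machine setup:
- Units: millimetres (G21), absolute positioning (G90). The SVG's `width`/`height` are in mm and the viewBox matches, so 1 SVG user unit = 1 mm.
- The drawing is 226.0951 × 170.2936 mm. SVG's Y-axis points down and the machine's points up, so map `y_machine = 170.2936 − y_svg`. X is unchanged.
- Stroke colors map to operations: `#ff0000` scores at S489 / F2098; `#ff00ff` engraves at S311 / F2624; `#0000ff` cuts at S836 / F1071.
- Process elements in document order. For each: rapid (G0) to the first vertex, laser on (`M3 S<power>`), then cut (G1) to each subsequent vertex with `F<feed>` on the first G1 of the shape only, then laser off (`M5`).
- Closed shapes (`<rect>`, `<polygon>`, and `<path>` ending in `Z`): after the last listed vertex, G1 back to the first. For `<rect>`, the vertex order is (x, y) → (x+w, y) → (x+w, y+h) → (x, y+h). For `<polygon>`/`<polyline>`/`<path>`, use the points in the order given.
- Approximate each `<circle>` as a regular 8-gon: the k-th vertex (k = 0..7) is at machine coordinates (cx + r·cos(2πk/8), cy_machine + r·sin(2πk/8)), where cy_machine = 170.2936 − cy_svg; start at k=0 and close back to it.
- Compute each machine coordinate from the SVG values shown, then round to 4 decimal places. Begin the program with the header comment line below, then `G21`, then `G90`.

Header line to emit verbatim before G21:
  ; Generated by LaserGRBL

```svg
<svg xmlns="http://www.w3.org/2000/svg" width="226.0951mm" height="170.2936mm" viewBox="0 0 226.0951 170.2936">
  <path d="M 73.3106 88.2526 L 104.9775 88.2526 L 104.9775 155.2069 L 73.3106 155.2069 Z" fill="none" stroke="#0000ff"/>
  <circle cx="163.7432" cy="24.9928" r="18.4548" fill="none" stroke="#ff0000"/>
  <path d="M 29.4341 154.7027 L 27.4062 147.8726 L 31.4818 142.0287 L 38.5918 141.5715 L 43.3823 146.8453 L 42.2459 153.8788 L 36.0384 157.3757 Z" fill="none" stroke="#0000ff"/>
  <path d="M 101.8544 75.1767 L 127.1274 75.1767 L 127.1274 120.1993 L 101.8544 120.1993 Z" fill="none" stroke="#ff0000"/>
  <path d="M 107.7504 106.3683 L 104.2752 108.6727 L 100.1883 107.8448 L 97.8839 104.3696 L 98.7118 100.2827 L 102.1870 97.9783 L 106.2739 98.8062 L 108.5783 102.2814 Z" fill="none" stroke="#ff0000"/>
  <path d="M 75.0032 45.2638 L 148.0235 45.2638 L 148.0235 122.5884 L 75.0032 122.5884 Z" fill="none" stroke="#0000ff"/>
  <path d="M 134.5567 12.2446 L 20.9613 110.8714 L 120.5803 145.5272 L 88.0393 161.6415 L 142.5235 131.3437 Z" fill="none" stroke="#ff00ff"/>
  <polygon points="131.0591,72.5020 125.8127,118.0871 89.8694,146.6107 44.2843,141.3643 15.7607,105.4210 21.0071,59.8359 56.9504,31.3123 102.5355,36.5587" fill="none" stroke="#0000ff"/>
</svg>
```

1 u = 1 mm; y_m = 170.2936 − y.

[1] `<path>` rectangle, #0000ff→cut S836 F1071: (73.3106,82.0410) → (104.9775,82.0410) → (104.9775,15.0867) → (73.3106,15.0867) → (73.3106,82.0410) (closed)

[2] `<circle>` circle, #ff0000→score S489 F2098: (182.1980,145.3008) → (176.7927,158.3503) → (163.7432,163.7556) → (150.6937,158.3503) → (145.2884,145.3008) → (150.6937,132.2513) → (163.7432,126.8460) → (176.7927,132.2513) → (182.1980,145.3008) (closed)

[3] `<path>` regular polygon, #0000ff→cut S836 F1071: (29.4341,15.5909) → (27.4062,22.4210) → (31.4818,28.2649) → (38.5918,28.7221) → (43.3823,23.4483) → (42.2459,16.4148) → (36.0384,12.9179) → (29.4341,15.5909) (closed)

[4] `<path>` rectangle, #ff0000→score S489 F2098: (101.8544,95.1169) → (127.1274,95.1169) → (127.1274,50.0943) → (101.8544,50.0943) → (101.8544,95.1169) (closed)

[5] `<path>` regular polygon, #ff0000→score S489 F2098: (107.7504,63.9253) → (104.2752,61.6209) → (100.1883,62.4488) → (97.8839,65.9240) → (98.7118,70.0109) → (102.1870,72.3153) → (106.2739,71.4874) → (108.5783,68.0122) → (107.7504,63.9253) (closed)

[6] `<path>` rectangle, #0000ff→cut S836 F1071: (75.0032,125.0298) → (148.0235,125.0298) → (148.0235,47.7052) → (75.0032,47.7052) → (75.0032,125.0298) (closed)

[7] `<path>` closed polygon, #ff00ff→engrave S311 F2624: (134.5567,158.0490) → (20.9613,59.4222) → (120.5803,24.7664) → (88.0393,8.6521) → (142.5235,38.9499) → (134.5567,158.0490) (closed)

[8] `<polygon>` regular polygon, #0000ff→cut S836 F1071: (131.0591,97.7916) → (125.8127,52.2065) → (89.8694,23.6829) → (44.2843,28.9293) → (15.7607,64.8726) → (21.0071,110.4577) → (56.9504,138.9813) → (102.5355,133.7349) → (131.0591,97.7916) (closed)

; Generated by LaserGRBL
G21
G90
G0 X73.3106 Y82.0410
M3 S836
G1 X104.9775 Y82.0410 F1071
G1 X104.9775 Y15.0867
G1 X73.3106 Y15.0867
G1 X73.3106 Y82.0410
M5
G0 X182.1980 Y145.3008
M3 S489
G1 X176.7927 Y158.3503 F2098
G1 X163.7432 Y163.7556
G1 X150.6937 Y158.3503
G1 X145.2884 Y145.3008
G1 X150.6937 Y132.2513
G1 X163.7432 Y126.8460
G1 X176.7927 Y132.2513
G1 X182.1980 Y145.3008
M5
G0 X29.4341 Y15.5909
M3 S836
G1 X27.4062 Y22.4210 F1071
G1 X31.4818 Y28.2649
G1 X38.5918 Y28.7221
G1 X43.3823 Y23.4483
G1 X42.2459 Y16.4148
G1 X36.0384 Y12.9179
G1 X29.4341 Y15.5909
M5
G0 X101.8544 Y95.1169
M3 S489
G1 X127.1274 Y95.1169 F2098
G1 X127.1274 Y50.0943
G1 X101.8544 Y50.0943
G1 X101.8544 Y95.1169
M5
G0 X107.7504 Y63.9253
M3 S489
G1 X104.2752 Y61.6209 F2098
G1 X100.1883 Y62.4488
G1 X97.8839 Y65.9240
G1 X98.7118 Y70.0109
G1 X102.1870 Y72.3153
G1 X106.2739 Y71.4874
G1 X108.5783 Y68.0122
G1 X107.7504 Y63.9253
M5
G0 X75.0032 Y125.0298
M3 S836
G1 X148.0235 Y125.0298 F1071
G1 X148.0235 Y47.7052
G1 X75.0032 Y47.7052
G1 X75.0032 Y125.0298
M5
G0 X134.5567 Y158.0490
M3 S311
G1 X20.9613 Y59.4222 F2624
G1 X120.5803 Y24.7664
G1 X88.0393 Y8.6521
G1 X142.5235 Y38.9499
G1 X134.5567 Y158.0490
M5
G0 X131.0591 Y97.7916
M3 S836
G1 X125.8127 Y52.2065 F1071
G1 X89.8694 Y23.6829
G1 X44.2843 Y28.9293
G1 X15.7607 Y64.8726
G1 X21.0071 Y110.4577
G1 X56.9504 Y138.9813
G1 X102.5355 Y133.7349
G1 X131.0591 Y97.7916
M5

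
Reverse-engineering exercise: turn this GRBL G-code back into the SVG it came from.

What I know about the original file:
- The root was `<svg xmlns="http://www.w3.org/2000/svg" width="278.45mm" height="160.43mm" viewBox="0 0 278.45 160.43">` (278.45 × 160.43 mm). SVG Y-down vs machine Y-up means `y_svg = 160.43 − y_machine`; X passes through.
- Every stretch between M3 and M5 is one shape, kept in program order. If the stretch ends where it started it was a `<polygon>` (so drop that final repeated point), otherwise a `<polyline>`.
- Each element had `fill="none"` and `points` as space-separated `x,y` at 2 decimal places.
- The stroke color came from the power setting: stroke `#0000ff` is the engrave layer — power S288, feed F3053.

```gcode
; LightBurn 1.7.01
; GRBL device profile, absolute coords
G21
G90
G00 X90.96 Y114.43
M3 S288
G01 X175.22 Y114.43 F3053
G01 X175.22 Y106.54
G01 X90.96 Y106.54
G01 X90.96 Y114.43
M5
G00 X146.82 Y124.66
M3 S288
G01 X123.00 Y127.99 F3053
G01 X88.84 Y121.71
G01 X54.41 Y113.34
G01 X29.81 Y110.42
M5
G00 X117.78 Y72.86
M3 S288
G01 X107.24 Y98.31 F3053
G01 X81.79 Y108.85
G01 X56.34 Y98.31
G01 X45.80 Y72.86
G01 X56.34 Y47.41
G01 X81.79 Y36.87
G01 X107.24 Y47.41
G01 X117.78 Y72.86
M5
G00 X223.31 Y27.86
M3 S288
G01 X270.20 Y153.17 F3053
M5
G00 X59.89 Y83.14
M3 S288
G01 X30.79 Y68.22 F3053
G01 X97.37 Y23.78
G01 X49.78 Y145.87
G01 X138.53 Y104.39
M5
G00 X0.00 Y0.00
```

<svg xmlns="http://www.w3.org/2000/svg" width="278.45mm" height="160.43mm" viewBox="0 0 278.45 160.43">
  <polygon points="90.96,46.00 175.22,46.00 175.22,53.89 90.96,53.89" fill="none" stroke="#0000ff"/>
  <polyline points="146.82,35.77 123.00,32.44 88.84,38.72 54.41,47.09 29.81,50.01" fill="none" stroke="#0000ff"/>
  <polygon points="117.78,87.57 107.24,62.12 81.79,51.58 56.34,62.12 45.80,87.57 56.34,113.02 81.79,123.56 107.24,113.02" fill="none" stroke="#0000ff"/>
  <polyline points="223.31,132.57 270.20,7.26" fill="none" stroke="#0000ff"/>
  <polyline points="59.89,77.29 30.79,92.21 97.37,136.65 49.78,14.56 138.53,56.04" fill="none" stroke="#0000ff"/>
</svg>

Machine Y-up, SVG Y-down with viewBox height 160.43, so y_svg = 160.43 − y_machine; X carries over. Every run uses S288, so all elements get stroke `#0000ff` (engrave).

Run 1: The run returns to its start, so emit a `<polygon>` with points (Y-flipped): 90.96,46.00 175.22,46.00 175.22,53.89 90.96,53.89.

Run 2: The run is open, so emit a `<polyline>` with points (Y-flipped): 146.82,35.77 123.00,32.44 88.84,38.72 54.41,47.09 29.81,50.01.

Run 3: The run returns to its start, so emit a `<polygon>` with points (Y-flipped): 117.78,87.57 107.24,62.12 81.79,51.58 56.34,62.12 45.80,87.57 56.34,113.02 81.79,123.56 107.24,113.02.

Run 4: The run is open, so emit a `<polyline>` with points (Y-flipped): 223.31,132.57 270.20,7.26.

Run 5: The run is open, so emit a `<polyline>` with points (Y-flipped): 59.89,77.29 30.79,92.21 97.37,136.65 49.78,14.56 138.53,56.04.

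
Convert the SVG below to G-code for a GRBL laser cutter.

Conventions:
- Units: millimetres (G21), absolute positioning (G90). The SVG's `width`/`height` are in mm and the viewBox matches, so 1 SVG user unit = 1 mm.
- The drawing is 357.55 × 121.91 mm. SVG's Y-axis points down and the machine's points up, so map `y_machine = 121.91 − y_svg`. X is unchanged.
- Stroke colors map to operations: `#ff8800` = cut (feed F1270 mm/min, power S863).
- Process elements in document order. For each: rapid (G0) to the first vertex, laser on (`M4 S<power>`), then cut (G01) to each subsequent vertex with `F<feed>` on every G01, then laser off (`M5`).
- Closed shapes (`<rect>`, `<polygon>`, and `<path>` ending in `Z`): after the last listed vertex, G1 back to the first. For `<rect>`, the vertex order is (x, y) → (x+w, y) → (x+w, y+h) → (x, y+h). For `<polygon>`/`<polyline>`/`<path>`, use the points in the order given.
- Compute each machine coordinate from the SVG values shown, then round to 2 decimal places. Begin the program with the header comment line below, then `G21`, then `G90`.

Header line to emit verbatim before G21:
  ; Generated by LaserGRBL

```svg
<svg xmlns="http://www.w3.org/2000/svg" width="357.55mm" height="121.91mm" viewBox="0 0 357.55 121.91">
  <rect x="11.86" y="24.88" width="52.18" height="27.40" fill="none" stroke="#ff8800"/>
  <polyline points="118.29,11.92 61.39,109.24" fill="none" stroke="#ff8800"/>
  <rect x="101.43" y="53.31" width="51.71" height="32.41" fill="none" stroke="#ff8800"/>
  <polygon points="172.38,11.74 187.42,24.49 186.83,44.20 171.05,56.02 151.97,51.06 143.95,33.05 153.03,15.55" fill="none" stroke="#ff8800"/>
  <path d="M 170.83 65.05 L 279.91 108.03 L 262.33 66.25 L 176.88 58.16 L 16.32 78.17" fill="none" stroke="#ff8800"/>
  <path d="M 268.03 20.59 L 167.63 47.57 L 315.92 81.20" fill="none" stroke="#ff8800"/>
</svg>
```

; Generated by LaserGRBL
G21
G90
G0 X11.86 Y97.03
M4 S863
G01 X64.04 Y97.03 F1270
G01 X64.04 Y69.63 F1270
G01 X11.86 Y69.63 F1270
G01 X11.86 Y97.03 F1270
M5
G0 X118.29 Y109.99
M4 S863
G01 X61.39 Y12.67 F1270
M5
G0 X101.43 Y68.60
M4 S863
G01 X153.14 Y68.60 F1270
G01 X153.14 Y36.19 F1270
G01 X101.43 Y36.19 F1270
G01 X101.43 Y68.60 F1270
M5
G0 X172.38 Y110.17
M4 S863
G01 X187.42 Y97.42 F1270
G01 X186.83 Y77.71 F1270
G01 X171.05 Y65.89 F1270
G01 X151.97 Y70.85 F1270
G01 X143.95 Y88.86 F1270
G01 X153.03 Y106.36 F1270
G01 X172.38 Y110.17 F1270
M5
G0 X170.83 Y56.86
M4 S863
G01 X279.91 Y13.88 F1270
G01 X262.33 Y55.66 F1270
G01 X176.88 Y63.75 F1270
G01 X16.32 Y43.74 F1270
M5
G0 X268.03 Y101.32
M4 S863
G01 X167.63 Y74.34 F1270
G01 X315.92 Y40.71 F1270
M5

viewBox `0 0 357.55 121.91` with mm width/height → 1 unit = 1 mm. Flip: y_m = 121.91 − y_svg.

**Shape 1** — `<rect>` rectangle, stroke `#ff8800` → cut (S863, F1270). Machine vertices: (11.86,97.03) → (64.04,97.03) → (64.04,69.63) → (11.86,69.63) → (11.86,97.03). Closed: final G1 returns to the first vertex.

**Shape 2** — `<polyline>` line segment, stroke `#ff8800` → cut (S863, F1270). Machine vertices: (118.29,109.99) → (61.39,12.67). Open path.

**Shape 3** — `<rect>` rectangle, stroke `#ff8800` → cut (S863, F1270). Machine vertices: (101.43,68.60) → (153.14,68.60) → (153.14,36.19) → (101.43,36.19) → (101.43,68.60). Closed: final G1 returns to the first vertex.

**Shape 4** — `<polygon>` regular polygon, stroke `#ff8800` → cut (S863, F1270). Machine vertices: (172.38,110.17) → (187.42,97.42) → (186.83,77.71) → (171.05,65.89) → (151.97,70.85) → (143.95,88.86) → (153.03,106.36) → (172.38,110.17). Closed: final G1 returns to the first vertex.

**Shape 5** — `<path>` open polyline, stroke `#ff8800` → cut (S863, F1270). Machine vertices: (170.83,56.86) → (279.91,13.88) → (262.33,55.66) → (176.88,63.75) → (16.32,43.74). Open path.

**Shape 6** — `<path>` open polyline, stroke `#ff8800` → cut (S863, F1270). Machine vertices: (268.03,101.32) → (167.63,74.34) → (315.92,40.71). Open path.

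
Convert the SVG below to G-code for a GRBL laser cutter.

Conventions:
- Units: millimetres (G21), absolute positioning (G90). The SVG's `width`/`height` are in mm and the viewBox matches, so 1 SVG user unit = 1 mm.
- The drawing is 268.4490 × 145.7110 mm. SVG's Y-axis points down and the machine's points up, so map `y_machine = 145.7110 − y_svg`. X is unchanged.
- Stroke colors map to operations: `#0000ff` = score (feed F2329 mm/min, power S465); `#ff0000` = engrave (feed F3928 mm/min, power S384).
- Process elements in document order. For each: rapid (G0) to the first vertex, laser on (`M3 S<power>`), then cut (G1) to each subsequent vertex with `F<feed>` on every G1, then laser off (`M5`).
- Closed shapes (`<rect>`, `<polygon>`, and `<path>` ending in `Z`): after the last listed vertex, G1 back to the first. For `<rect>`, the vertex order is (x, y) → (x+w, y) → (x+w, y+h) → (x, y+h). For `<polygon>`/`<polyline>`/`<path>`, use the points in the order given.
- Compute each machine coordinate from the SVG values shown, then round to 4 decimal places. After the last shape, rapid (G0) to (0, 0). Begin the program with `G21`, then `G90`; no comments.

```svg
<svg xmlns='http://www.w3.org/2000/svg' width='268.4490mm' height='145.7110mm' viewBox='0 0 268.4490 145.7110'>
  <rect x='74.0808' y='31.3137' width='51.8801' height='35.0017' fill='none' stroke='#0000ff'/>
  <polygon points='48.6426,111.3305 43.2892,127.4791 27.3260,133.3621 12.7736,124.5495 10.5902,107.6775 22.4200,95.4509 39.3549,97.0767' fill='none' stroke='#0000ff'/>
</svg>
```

G21
G90
G0 X74.0808 Y114.3973
M3 S465
G1 X125.9609 Y114.3973 F2329
G1 X125.9609 Y79.3956 F2329
G1 X74.0808 Y79.3956 F2329
G1 X74.0808 Y114.3973 F2329
M5
G0 X48.6426 Y34.3805
M3 S465
G1 X43.2892 Y18.2319 F2329
G1 X27.3260 Y12.3489 F2329
G1 X12.7736 Y21.1615 F2329
G1 X10.5902 Y38.0335 F2329
G1 X22.4200 Y50.2601 F2329
G1 X39.3549 Y48.6343 F2329
G1 X48.6426 Y34.3805 F2329
M5
G0 X0.0000 Y0.0000

Since the viewBox matches the mm dimensions, user units are millimetres directly. The only transform is the Y-flip y_m = 145.7110 − y_svg.

Shape 1 is a rectangle drawn with `<rect>`. Its stroke #0000ff means score at S465, F2329. After flipping Y the toolpath is (74.0808,114.3973) → (125.9609,114.3973) → (125.9609,79.3956) → (74.0808,79.3956) → (74.0808,114.3973), returning to the start.

Shape 2 is a regular polygon drawn with `<polygon>`. Its stroke #0000ff means score at S465, F2329. After flipping Y the toolpath is (48.6426,34.3805) → (43.2892,18.2319) → (27.3260,12.3489) → (12.7736,21.1615) → (10.5902,38.0335) → (22.4200,50.2601) → (39.3549,48.6343) → (48.6426,34.3805), returning to the start.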